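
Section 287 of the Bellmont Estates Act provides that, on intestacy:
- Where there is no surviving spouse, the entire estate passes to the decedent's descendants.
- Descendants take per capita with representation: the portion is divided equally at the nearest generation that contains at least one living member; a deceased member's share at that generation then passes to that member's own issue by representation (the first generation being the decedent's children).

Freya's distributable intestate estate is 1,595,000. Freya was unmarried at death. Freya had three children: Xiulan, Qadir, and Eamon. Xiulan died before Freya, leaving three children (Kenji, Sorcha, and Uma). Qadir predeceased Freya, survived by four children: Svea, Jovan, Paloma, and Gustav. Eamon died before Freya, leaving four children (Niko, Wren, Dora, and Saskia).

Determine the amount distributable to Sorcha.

Sorcha receives 145,000.

The entire 1,595,000 passes to the descendants.
No child survives, so the initial division is made at the grandchildren's generation.
That amount (1,595,000) is divided into 11 shares of 145,000: Kenji, Sorcha, Uma, Svea, Jovan, Paloma, Gustav, Niko, Wren, Dora, and Saskia each take 145,000.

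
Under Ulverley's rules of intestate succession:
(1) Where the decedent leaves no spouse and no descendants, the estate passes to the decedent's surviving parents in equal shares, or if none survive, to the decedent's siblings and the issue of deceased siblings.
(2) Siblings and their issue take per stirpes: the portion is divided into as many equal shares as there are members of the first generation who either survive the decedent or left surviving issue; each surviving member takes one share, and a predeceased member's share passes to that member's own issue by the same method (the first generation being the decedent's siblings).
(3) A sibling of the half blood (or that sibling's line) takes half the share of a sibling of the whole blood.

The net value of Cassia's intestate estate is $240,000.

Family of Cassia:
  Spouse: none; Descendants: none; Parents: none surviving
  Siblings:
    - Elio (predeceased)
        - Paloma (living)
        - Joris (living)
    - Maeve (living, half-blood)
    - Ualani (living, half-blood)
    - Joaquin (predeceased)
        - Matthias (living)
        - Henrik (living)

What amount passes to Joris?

The entire $240,000 passes to the siblings and their issue.
Counting each half-blood sibling's line as half a unit, there are 3 units in $240,000, so one unit is $80,000. Whole-blood lines (Elio and Joaquin) take $80,000 each; half-blood lines (Maeve and Ualani) take $40,000 each.
Elio's share ($80,000) is divided into 2 shares of $40,000: Paloma and Joris each take $40,000.
Joaquin's share ($80,000) is divided into 2 shares of $40,000: Matthias and Henrik each take $40,000.

Joris receives $40,000.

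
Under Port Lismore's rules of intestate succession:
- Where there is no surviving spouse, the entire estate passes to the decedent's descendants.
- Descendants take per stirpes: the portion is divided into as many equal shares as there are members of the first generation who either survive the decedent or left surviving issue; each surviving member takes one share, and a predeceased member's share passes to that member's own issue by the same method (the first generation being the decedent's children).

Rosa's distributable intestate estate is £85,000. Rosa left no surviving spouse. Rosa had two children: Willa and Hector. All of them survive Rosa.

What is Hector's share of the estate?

Hector receives £42,500.

The entire £85,000 passes to the descendants.
That amount (£85,000) is divided into 2 shares of £42,500: Willa and Hector each take £42,500.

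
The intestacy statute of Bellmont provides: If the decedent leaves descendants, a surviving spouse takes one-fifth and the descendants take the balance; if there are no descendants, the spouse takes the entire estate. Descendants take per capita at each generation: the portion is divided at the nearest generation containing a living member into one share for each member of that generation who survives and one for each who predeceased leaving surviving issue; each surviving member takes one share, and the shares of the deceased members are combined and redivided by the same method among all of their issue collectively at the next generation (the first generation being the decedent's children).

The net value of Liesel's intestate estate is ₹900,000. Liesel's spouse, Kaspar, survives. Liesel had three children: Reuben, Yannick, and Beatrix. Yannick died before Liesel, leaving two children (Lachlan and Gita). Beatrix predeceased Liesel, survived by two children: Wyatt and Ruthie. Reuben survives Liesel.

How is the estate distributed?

Kaspar: ₹180,000; Reuben: ₹240,000; Lachlan: ₹120,000; Gita: ₹120,000; Wyatt: ₹120,000; Ruthie: ₹120,000

Kaspar takes one-fifth of ₹900,000 = ₹180,000. The remaining ₹720,000 passes to the descendants.
The descendants' portion (₹720,000) is divided at the children's generation into 3 shares of ₹240,000. Reuben takes ₹240,000. The 2 shares of the deceased (Yannick and Beatrix) are combined into a pool of ₹480,000.
That pool (₹480,000) is divided at the grandchildren's generation equally among Lachlan, Gita, Wyatt, and Ruthie: ₹120,000 each.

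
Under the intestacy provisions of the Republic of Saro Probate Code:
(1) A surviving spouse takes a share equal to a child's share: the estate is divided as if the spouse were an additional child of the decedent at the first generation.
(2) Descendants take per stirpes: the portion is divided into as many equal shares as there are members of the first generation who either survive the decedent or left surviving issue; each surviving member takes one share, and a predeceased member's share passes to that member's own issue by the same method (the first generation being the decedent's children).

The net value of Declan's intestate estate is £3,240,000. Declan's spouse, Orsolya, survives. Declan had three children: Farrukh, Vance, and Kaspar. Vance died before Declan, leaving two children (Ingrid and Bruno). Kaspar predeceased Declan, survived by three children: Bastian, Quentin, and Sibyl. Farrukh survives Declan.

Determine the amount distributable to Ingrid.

The spouse counts as an additional share at the children's level, so there are 4 primary shares of £810,000. Orsolya takes one such share (£810,000).
The children's combined portion (£2,430,000) is divided into 3 shares of £810,000: Farrukh takes £810,000; Vance's £810,000 share passes to Vance's issue; Kaspar's £810,000 share passes to Kaspar's issue.
Vance's share (£810,000) is divided into 2 shares of £405,000: Ingrid and Bruno each take £405,000.
Kaspar's share (£810,000) is divided into 3 shares of £270,000: Bastian, Quentin, and Sibyl each take £270,000.

Ingrid receives £405,000.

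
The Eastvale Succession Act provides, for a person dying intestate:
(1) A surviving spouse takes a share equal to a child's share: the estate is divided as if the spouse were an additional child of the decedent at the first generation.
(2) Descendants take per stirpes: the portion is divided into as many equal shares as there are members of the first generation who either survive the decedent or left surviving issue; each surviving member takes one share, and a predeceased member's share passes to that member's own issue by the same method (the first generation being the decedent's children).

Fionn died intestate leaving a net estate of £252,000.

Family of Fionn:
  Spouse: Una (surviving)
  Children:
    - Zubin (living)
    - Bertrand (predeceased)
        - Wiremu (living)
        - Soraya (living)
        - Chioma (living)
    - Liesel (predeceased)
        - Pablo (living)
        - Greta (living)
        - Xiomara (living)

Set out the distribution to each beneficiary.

The spouse counts as an additional share at the children's level, so there are 4 primary shares of £63,000. Una takes one such share (£63,000).
The children's combined portion (£189,000) is divided into 3 shares of £63,000: Zubin takes £63,000; Bertrand's £63,000 share passes to Bertrand's issue; Liesel's £63,000 share passes to Liesel's issue.
Bertrand's share (£63,000) is divided into 3 shares of £21,000: Wiremu, Soraya, and Chioma each take £21,000.
Liesel's share (£63,000) is divided into 3 shares of £21,000: Pablo, Greta, and Xiomara each take £21,000.

Una: £63,000; Zubin: £63,000; Wiremu: £21,000; Soraya: £21,000; Chioma: £21,000; Pablo: £21,000; Greta: £21,000; Xiomara: £21,000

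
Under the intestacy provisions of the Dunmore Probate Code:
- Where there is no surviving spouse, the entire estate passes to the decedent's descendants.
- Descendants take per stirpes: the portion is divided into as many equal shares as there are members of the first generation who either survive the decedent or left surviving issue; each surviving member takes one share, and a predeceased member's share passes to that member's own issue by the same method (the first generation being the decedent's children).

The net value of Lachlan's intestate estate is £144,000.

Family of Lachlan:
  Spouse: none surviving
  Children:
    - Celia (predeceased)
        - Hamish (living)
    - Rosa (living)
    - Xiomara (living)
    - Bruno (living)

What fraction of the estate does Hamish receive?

The entire £144,000 passes to the descendants.
That amount (£144,000) is divided into 4 shares of £36,000: Rosa, Xiomara, and Bruno each take £36,000; Celia's £36,000 share passes to Celia's issue.
Celia's share (£36,000) passes entirely to Hamish.

Hamish receives 1/4 of the estate.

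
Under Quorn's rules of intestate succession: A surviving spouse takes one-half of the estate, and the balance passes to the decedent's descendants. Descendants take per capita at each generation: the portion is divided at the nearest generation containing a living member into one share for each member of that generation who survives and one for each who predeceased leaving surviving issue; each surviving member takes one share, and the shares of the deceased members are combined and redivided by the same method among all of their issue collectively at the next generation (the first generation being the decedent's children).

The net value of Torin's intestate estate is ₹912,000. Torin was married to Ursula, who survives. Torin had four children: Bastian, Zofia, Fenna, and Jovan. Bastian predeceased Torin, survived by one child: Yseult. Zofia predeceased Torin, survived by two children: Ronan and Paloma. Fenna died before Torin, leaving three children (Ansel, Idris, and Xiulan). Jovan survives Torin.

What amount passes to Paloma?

Ursula takes one-half of ₹912,000 = ₹456,000. The remaining ₹456,000 passes to the descendants.
The descendants' portion (₹456,000) is divided at the children's generation into 4 shares of ₹114,000. Jovan takes ₹114,000. The 3 shares of the deceased (Bastian, Zofia, and Fenna) are combined into a pool of ₹342,000.
That pool (₹342,000) is divided at the grandchildren's generation equally among Yseult, Ronan, Paloma, Ansel, Idris, and Xiulan: ₹57,000 each.

Paloma receives ₹57,000.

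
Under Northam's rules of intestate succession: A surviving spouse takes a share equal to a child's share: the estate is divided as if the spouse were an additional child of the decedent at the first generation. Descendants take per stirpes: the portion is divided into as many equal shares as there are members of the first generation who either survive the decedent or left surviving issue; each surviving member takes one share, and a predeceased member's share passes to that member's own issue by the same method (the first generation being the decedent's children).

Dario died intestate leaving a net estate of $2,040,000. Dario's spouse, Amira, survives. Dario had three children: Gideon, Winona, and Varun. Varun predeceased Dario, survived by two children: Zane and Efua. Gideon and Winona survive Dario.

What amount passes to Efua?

Efua receives $255,000.

The spouse counts as an additional share at the children's level, so there are 4 primary shares of $510,000. Amira takes one such share ($510,000).
The children's combined portion ($1,530,000) is divided into 3 shares of $510,000: Gideon and Winona each take $510,000; Varun's $510,000 share passes to Varun's issue.
Varun's share ($510,000) is divided into 2 shares of $255,000: Zane and Efua each take $255,000.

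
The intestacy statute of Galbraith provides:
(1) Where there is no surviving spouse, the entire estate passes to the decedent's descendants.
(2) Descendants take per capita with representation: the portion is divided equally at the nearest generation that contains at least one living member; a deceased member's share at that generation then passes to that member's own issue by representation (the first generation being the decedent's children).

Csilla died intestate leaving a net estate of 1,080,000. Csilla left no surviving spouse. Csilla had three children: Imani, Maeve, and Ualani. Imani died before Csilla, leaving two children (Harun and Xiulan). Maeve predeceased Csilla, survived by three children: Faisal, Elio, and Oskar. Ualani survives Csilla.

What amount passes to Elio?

Elio receives 120,000.

The entire 1,080,000 passes to the descendants.
That amount (1,080,000) is divided into 3 shares of 360,000: Ualani takes 360,000; Imani's 360,000 share passes to Imani's issue; Maeve's 360,000 share passes to Maeve's issue.
Imani's share (360,000) is divided into 2 shares of 180,000: Harun and Xiulan each take 180,000.
Maeve's share (360,000) is divided into 3 shares of 120,000: Faisal, Elio, and Oskar each take 120,000.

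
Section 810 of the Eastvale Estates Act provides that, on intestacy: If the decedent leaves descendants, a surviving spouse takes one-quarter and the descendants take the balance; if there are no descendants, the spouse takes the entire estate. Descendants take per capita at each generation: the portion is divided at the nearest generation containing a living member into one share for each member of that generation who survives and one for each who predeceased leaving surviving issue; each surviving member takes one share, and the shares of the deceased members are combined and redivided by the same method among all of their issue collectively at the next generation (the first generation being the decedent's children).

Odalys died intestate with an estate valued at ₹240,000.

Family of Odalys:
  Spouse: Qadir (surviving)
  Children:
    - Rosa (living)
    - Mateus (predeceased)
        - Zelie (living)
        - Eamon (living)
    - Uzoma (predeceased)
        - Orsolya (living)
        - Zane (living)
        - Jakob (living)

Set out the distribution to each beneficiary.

Qadir takes one-quarter of ₹240,000 = ₹60,000. The remaining ₹180,000 passes to the descendants.
The descendants' portion (₹180,000) is divided at the children's generation into 3 shares of ₹60,000. Rosa takes ₹60,000. The 2 shares of the deceased (Mateus and Uzoma) are combined into a pool of ₹120,000.
That pool (₹120,000) is divided at the grandchildren's generation equally among Zelie, Eamon, Orsolya, Zane, and Jakob: ₹24,000 each.

Qadir: ₹60,000; Rosa: ₹60,000; Zelie: ₹24,000; Eamon: ₹24,000; Orsolya: ₹24,000; Zane: ₹24,000; Jakob: ₹24,000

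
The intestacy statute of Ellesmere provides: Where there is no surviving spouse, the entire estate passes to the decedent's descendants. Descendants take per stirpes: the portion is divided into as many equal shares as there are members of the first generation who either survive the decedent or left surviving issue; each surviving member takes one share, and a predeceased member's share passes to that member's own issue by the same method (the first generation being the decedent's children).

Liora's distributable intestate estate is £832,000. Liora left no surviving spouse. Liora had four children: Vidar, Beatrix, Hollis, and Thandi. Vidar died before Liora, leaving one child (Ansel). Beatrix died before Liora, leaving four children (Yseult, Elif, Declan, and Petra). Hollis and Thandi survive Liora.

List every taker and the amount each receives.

Ansel: £208,000; Yseult: £52,000; Elif: £52,000; Declan: £52,000; Petra: £52,000; Hollis: £208,000; Thandi: £208,000

The entire £832,000 passes to the descendants.
That amount (£832,000) is divided into 4 shares of £208,000: Hollis and Thandi each take £208,000; Vidar's £208,000 share passes to Vidar's issue; Beatrix's £208,000 share passes to Beatrix's issue.
Vidar's share (£208,000) passes entirely to Ansel.
Beatrix's share (£208,000) is divided into 4 shares of £52,000: Yseult, Elif, Declan, and Petra each take £52,000.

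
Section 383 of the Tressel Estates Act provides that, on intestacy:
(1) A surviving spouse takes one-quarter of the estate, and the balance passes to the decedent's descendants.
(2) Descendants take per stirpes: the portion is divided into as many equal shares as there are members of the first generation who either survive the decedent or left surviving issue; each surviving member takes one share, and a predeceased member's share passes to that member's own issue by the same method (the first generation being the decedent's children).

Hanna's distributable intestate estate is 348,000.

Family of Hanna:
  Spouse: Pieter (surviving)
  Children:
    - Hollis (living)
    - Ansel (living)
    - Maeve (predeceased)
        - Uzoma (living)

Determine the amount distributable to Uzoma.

Uzoma receives 87,000.

Pieter takes one-quarter of 348,000 = 87,000. The remaining 261,000 passes to the descendants.
The descendants' portion (261,000) is divided into 3 shares of 87,000: Hollis and Ansel each take 87,000; Maeve's 87,000 share passes to Maeve's issue.
Maeve's share (87,000) passes entirely to Uzoma.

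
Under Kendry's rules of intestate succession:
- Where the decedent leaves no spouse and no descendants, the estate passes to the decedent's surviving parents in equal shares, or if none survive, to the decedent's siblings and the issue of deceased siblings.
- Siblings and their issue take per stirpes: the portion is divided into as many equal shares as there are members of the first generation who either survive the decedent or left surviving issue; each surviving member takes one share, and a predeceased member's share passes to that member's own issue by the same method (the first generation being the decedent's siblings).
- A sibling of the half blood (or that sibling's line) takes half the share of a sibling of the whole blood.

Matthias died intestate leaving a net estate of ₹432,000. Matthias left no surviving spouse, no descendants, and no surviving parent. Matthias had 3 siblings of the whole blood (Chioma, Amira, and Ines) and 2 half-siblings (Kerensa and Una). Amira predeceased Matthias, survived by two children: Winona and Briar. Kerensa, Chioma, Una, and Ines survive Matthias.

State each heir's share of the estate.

The entire ₹432,000 passes to the siblings and their issue.
Counting each half-blood sibling's line as half a unit, there are 4 units in ₹432,000, so one unit is ₹108,000. Whole-blood lines (Chioma, Amira, and Ines) take ₹108,000 each; half-blood lines (Kerensa and Una) take ₹54,000 each.
Amira's share (₹108,000) is divided into 2 shares of ₹54,000: Winona and Briar each take ₹54,000.

Kerensa: ₹54,000; Chioma: ₹108,000; Winona: ₹54,000; Briar: ₹54,000; Una: ₹54,000; Ines: ₹108,000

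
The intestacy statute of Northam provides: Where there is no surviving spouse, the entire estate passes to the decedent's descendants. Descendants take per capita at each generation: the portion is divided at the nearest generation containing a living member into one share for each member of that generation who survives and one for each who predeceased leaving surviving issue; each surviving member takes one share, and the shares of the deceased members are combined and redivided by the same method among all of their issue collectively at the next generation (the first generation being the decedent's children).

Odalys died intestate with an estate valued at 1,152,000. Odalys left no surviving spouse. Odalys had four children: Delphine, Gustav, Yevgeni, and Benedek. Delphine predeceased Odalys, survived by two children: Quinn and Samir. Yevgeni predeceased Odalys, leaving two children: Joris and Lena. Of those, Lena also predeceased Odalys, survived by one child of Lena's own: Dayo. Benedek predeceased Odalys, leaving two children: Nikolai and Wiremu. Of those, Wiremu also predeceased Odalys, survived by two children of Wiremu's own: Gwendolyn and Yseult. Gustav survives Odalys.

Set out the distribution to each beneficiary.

Quinn: 144,000; Samir: 144,000; Gustav: 288,000; Joris: 144,000; Dayo: 96,000; Nikolai: 144,000; Gwendolyn: 96,000; Yseult: 96,000

The entire 1,152,000 passes to the descendants.
That amount (1,152,000) is divided at the children's generation into 4 shares of 288,000. Gustav takes 288,000. The 3 shares of the deceased (Delphine, Yevgeni, and Benedek) are combined into a pool of 864,000.
That pool (864,000) is divided at the grandchildren's generation into 6 shares of 144,000. Quinn, Samir, Joris, and Nikolai each take 144,000. The 2 shares of the deceased (Lena and Wiremu) are combined into a pool of 288,000.
That pool (288,000) is divided at the great-grandchildren's generation equally among Dayo, Gwendolyn, and Yseult: 96,000 each.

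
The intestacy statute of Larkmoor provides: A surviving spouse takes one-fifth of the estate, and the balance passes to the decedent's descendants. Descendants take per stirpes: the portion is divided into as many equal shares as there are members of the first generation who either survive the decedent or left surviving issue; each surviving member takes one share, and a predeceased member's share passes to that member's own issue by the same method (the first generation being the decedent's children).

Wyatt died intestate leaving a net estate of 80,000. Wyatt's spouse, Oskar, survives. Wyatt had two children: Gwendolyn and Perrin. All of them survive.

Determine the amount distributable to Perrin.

Perrin receives 32,000.

Oskar takes one-fifth of 80,000 = 16,000. The remaining 64,000 passes to the descendants.
The descendants' portion (64,000) is divided into 2 shares of 32,000: Gwendolyn and Perrin each take 32,000.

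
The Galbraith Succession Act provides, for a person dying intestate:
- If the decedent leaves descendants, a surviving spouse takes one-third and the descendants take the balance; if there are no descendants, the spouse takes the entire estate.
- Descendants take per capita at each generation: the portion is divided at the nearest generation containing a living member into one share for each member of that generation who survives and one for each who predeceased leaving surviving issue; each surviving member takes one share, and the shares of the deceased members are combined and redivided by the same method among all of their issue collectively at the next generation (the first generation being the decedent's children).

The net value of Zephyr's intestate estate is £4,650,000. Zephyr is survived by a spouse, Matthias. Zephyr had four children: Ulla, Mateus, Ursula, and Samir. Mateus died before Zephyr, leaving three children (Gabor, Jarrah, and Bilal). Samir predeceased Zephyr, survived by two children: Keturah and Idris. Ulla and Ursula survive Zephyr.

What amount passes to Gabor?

Matthias takes one-third of £4,650,000 = £1,550,000. The remaining £3,100,000 passes to the descendants.
The descendants' portion (£3,100,000) is divided at the children's generation into 4 shares of £775,000. Ulla and Ursula each take £775,000. The 2 shares of the deceased (Mateus and Samir) are combined into a pool of £1,550,000.
That pool (£1,550,000) is divided at the grandchildren's generation equally among Gabor, Jarrah, Bilal, Keturah, and Idris: £310,000 each.

Gabor receives £310,000.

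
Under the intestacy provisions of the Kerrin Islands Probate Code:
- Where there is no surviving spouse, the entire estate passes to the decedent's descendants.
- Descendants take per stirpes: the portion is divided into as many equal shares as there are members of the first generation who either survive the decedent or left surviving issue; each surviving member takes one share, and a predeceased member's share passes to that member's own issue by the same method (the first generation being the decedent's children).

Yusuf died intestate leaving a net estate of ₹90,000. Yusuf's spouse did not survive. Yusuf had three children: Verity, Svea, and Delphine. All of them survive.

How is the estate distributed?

The entire ₹90,000 passes to the descendants.
That amount (₹90,000) is divided into 3 shares of ₹30,000: Verity, Svea, and Delphine each take ₹30,000.

Verity: ₹30,000; Svea: ₹30,000; Delphine: ₹30,000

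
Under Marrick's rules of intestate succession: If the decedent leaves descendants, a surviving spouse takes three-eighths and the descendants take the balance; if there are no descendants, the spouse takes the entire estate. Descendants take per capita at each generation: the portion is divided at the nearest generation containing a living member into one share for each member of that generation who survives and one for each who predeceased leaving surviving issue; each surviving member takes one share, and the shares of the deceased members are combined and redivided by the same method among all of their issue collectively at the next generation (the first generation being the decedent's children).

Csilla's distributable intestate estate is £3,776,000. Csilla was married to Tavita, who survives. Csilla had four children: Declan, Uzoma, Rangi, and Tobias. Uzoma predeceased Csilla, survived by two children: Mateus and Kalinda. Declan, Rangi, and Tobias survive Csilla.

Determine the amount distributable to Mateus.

Tavita takes three-eighths of £3,776,000 = £1,416,000. The remaining £2,360,000 passes to the descendants.
The descendants' portion (£2,360,000) is divided at the children's generation into 4 shares of £590,000. Declan, Rangi, and Tobias each take £590,000. The remaining share for the deceased Uzoma (£590,000) is carried to the next generation.
That pool (£590,000) is divided at the grandchildren's generation equally among Mateus and Kalinda: £295,000 each.

Mateus receives £295,000.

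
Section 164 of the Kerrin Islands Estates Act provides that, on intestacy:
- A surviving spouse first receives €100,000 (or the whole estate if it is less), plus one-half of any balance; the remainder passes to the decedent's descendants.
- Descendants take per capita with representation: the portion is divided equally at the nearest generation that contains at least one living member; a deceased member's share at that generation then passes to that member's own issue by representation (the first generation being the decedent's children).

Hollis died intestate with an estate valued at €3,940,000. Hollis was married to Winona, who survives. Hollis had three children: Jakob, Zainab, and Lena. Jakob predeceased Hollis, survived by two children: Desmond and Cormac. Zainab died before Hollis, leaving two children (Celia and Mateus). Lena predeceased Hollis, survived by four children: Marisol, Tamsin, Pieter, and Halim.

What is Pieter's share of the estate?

Pieter receives €240,000.

Winona first takes €100,000, leaving a balance of €3,840,000. Winona then takes one-half of the balance (€1,920,000), for a total of €2,020,000. The remaining €1,920,000 passes to the descendants.
No child survives, so the initial division is made at the grandchildren's generation.
The descendants' portion (€1,920,000) is divided into 8 shares of €240,000: Desmond, Cormac, Celia, Mateus, Marisol, Tamsin, Pieter, and Halim each take €240,000.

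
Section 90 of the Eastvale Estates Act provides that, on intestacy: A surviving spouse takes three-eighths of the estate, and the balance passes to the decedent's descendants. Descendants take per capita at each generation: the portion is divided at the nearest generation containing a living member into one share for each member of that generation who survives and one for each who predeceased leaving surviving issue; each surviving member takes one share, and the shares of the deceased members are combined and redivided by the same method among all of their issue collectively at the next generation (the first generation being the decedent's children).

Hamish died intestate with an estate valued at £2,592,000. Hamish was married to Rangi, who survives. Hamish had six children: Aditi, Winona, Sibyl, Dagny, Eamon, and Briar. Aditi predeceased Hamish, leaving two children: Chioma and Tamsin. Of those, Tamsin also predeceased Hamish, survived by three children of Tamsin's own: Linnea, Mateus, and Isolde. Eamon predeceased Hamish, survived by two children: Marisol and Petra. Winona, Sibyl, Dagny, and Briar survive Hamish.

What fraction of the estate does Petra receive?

Petra receives 5/96 of the estate.

Rangi takes three-eighths of £2,592,000 = £972,000. The remaining £1,620,000 passes to the descendants.
The descendants' portion (£1,620,000) is divided at the children's generation into 6 shares of £270,000. Winona, Sibyl, Dagny, and Briar each take £270,000. The 2 shares of the deceased (Aditi and Eamon) are combined into a pool of £540,000.
That pool (£540,000) is divided at the grandchildren's generation into 4 shares of £135,000. Chioma, Marisol, and Petra each take £135,000. The remaining share for the deceased Tamsin (£135,000) is carried to the next generation.
That pool (£135,000) is divided at the great-grandchildren's generation equally among Linnea, Mateus, and Isolde: £45,000 each.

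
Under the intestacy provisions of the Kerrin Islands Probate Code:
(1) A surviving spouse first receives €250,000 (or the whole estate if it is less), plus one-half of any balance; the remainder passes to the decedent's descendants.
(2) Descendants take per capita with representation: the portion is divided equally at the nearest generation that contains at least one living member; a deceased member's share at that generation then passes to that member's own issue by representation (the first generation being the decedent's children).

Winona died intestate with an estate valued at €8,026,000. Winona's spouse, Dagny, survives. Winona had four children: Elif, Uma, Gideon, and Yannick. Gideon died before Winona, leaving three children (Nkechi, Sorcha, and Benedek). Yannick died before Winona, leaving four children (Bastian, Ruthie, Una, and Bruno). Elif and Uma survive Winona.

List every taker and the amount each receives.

Dagny: €4,138,000; Elif: €972,000; Uma: €972,000; Nkechi: €324,000; Sorcha: €324,000; Benedek: €324,000; Bastian: €243,000; Ruthie: €243,000; Una: €243,000; Bruno: €243,000

Dagny first takes €250,000, leaving a balance of €7,776,000. Dagny then takes one-half of the balance (€3,888,000), for a total of €4,138,000. The remaining €3,888,000 passes to the descendants.
The descendants' portion (€3,888,000) is divided into 4 shares of €972,000: Elif and Uma each take €972,000; Gideon's €972,000 share passes to Gideon's issue; Yannick's €972,000 share passes to Yannick's issue.
Gideon's share (€972,000) is divided into 3 shares of €324,000: Nkechi, Sorcha, and Benedek each take €324,000.
Yannick's share (€972,000) is divided into 4 shares of €243,000: Bastian, Ruthie, Una, and Bruno each take €243,000.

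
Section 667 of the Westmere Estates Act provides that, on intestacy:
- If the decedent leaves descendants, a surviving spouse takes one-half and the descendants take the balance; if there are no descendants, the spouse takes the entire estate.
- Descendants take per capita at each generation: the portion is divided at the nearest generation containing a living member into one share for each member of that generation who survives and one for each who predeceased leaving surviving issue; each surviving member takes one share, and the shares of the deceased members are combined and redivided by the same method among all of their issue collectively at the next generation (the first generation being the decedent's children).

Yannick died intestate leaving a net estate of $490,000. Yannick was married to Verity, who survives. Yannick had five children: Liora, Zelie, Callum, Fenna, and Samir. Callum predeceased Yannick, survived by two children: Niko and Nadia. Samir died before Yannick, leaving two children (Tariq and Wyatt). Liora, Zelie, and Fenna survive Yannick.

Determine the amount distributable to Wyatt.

Verity takes one-half of $490,000 = $245,000. The remaining $245,000 passes to the descendants.
The descendants' portion ($245,000) is divided at the children's generation into 5 shares of $49,000. Liora, Zelie, and Fenna each take $49,000. The 2 shares of the deceased (Callum and Samir) are combined into a pool of $98,000.
That pool ($98,000) is divided at the grandchildren's generation equally among Niko, Nadia, Tariq, and Wyatt: $24,500 each.

Wyatt receives $24,500.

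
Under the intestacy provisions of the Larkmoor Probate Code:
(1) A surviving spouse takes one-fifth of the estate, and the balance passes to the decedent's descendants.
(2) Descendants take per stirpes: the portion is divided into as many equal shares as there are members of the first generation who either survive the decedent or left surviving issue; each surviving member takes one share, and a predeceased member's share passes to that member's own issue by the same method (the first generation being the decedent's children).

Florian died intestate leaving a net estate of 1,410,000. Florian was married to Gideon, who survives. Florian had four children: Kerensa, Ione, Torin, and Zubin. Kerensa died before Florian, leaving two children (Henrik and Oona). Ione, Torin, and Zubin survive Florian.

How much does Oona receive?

Oona receives 141,000.

Gideon takes one-fifth of 1,410,000 = 282,000. The remaining 1,128,000 passes to the descendants.
The descendants' portion (1,128,000) is divided into 4 shares of 282,000: Ione, Torin, and Zubin each take 282,000; Kerensa's 282,000 share passes to Kerensa's issue.
Kerensa's share (282,000) is divided into 2 shares of 141,000: Henrik and Oona each take 141,000.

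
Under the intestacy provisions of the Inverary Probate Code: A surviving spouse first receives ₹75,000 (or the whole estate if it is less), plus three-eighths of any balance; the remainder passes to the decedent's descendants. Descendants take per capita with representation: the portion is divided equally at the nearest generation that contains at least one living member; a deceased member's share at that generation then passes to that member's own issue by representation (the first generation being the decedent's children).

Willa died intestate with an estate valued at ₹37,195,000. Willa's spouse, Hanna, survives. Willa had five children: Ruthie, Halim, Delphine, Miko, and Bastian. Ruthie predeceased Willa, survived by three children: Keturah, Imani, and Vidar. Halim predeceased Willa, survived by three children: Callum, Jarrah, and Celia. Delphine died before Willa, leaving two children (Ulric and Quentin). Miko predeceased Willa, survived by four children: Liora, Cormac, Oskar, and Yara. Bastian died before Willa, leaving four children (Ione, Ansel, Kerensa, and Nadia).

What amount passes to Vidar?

Hanna first takes ₹75,000, leaving a balance of ₹37,120,000. Hanna then takes three-eighths of the balance (₹13,920,000), for a total of ₹13,995,000. The remaining ₹23,200,000 passes to the descendants.
No child survives, so the initial division is made at the grandchildren's generation.
The descendants' portion (₹23,200,000) is divided into 16 shares of ₹1,450,000: Keturah, Imani, Vidar, Callum, Jarrah, Celia, Ulric, Quentin, Liora, Cormac, Oskar, Yara, Ione, Ansel, Kerensa, and Nadia each take ₹1,450,000.

Vidar receives ₹1,450,000.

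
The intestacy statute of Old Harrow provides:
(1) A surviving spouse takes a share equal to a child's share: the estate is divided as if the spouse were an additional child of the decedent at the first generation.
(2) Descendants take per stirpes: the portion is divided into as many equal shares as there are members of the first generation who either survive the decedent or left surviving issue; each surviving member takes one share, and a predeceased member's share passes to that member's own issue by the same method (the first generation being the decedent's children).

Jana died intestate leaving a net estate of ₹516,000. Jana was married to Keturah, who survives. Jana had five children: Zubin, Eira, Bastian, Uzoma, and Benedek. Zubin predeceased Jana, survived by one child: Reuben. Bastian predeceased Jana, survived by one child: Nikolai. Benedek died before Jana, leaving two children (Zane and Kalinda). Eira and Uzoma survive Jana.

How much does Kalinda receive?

Kalinda receives ₹43,000.

The spouse counts as an additional share at the children's level, so there are 6 primary shares of ₹86,000. Keturah takes one such share (₹86,000).
The children's combined portion (₹430,000) is divided into 5 shares of ₹86,000: Eira and Uzoma each take ₹86,000; Zubin's ₹86,000 share passes to Zubin's issue; Bastian's ₹86,000 share passes to Bastian's issue; Benedek's ₹86,000 share passes to Benedek's issue.
Zubin's share (₹86,000) passes entirely to Reuben.
Bastian's share (₹86,000) passes entirely to Nikolai.
Benedek's share (₹86,000) is divided into 2 shares of ₹43,000: Zane and Kalinda each take ₹43,000.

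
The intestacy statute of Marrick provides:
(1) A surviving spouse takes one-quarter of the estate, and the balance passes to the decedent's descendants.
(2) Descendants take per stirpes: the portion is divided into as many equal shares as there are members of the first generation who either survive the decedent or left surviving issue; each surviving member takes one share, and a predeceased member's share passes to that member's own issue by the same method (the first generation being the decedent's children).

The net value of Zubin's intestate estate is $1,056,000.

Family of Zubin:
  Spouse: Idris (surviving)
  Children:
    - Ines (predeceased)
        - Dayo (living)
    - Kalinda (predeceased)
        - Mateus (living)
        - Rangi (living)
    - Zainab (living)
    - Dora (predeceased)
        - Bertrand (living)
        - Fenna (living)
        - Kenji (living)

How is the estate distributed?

Idris takes one-quarter of $1,056,000 = $264,000. The remaining $792,000 passes to the descendants.
The descendants' portion ($792,000) is divided into 4 shares of $198,000: Zainab takes $198,000; Ines's $198,000 share passes to Ines's issue; Kalinda's $198,000 share passes to Kalinda's issue; Dora's $198,000 share passes to Dora's issue.
Ines's share ($198,000) passes entirely to Dayo.
Kalinda's share ($198,000) is divided into 2 shares of $99,000: Mateus and Rangi each take $99,000.
Dora's share ($198,000) is divided into 3 shares of $66,000: Bertrand, Fenna, and Kenji each take $66,000.

Idris: $264,000; Dayo: $198,000; Mateus: $99,000; Rangi: $99,000; Zainab: $198,000; Bertrand: $66,000; Fenna: $66,000; Kenji: $66,000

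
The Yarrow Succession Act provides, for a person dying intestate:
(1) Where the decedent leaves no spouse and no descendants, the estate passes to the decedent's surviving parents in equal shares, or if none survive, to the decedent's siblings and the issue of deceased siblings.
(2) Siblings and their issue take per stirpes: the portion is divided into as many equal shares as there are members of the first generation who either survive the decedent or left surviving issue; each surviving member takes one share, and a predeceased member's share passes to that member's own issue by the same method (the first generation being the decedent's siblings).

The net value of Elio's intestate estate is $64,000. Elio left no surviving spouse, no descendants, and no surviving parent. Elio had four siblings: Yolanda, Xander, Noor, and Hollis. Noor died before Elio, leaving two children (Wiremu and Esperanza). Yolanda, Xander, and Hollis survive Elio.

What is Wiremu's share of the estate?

The entire $64,000 passes to the siblings and their issue.
That amount ($64,000) is divided into 4 shares of $16,000: Yolanda, Xander, and Hollis each take $16,000; Noor's $16,000 share passes to Noor's issue.
Noor's share ($16,000) is divided into 2 shares of $8,000: Wiremu and Esperanza each take $8,000.

Wiremu receives $8,000.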